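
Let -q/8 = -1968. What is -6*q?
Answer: -94464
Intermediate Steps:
q = 15744 (q = -8*(-1968) = 15744)
-6*q = -6*15744 = -94464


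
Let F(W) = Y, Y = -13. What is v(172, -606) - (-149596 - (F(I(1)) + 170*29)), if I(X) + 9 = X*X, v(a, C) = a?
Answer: 154685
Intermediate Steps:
I(X) = -9 + X**2 (I(X) = -9 + X*X = -9 + X**2)
F(W) = -13
v(172, -606) - (-149596 - (F(I(1)) + 170*29)) = 172 - (-149596 - (-13 + 170*29)) = 172 - (-149596 - (-13 + 4930)) = 172 - (-149596 - 1*4917) = 172 - (-149596 - 4917) = 172 - 1*(-154513) = 172 + 154513 = 154685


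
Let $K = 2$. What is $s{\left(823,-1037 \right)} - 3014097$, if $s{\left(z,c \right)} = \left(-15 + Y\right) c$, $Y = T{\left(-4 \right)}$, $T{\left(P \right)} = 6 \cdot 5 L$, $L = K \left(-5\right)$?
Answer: $-2687442$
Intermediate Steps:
$L = -10$ ($L = 2 \left(-5\right) = -10$)
$T{\left(P \right)} = -300$ ($T{\left(P \right)} = 6 \cdot 5 \left(-10\right) = 30 \left(-10\right) = -300$)
$Y = -300$
$s{\left(z,c \right)} = - 315 c$ ($s{\left(z,c \right)} = \left(-15 - 300\right) c = - 315 c$)
$s{\left(823,-1037 \right)} - 3014097 = \left(-315\right) \left(-1037\right) - 3014097 = 326655 - 3014097 = -2687442$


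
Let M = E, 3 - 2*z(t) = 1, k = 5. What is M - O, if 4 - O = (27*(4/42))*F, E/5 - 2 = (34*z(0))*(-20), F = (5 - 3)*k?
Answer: -23578/7 ≈ -3368.3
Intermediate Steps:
z(t) = 1 (z(t) = 3/2 - 1/2*1 = 3/2 - 1/2 = 1)
F = 10 (F = (5 - 3)*5 = 2*5 = 10)
E = -3390 (E = 10 + 5*((34*1)*(-20)) = 10 + 5*(34*(-20)) = 10 + 5*(-680) = 10 - 3400 = -3390)
M = -3390
O = -152/7 (O = 4 - 27*(4/42)*10 = 4 - 27*(4*(1/42))*10 = 4 - 27*(2/21)*10 = 4 - 18*10/7 = 4 - 1*180/7 = 4 - 180/7 = -152/7 ≈ -21.714)
M - O = -3390 - 1*(-152/7) = -3390 + 152/7 = -23578/7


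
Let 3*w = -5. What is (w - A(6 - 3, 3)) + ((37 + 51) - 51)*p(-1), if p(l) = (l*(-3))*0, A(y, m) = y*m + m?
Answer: -41/3 ≈ -13.667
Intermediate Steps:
w = -5/3 (w = (⅓)*(-5) = -5/3 ≈ -1.6667)
A(y, m) = m + m*y (A(y, m) = m*y + m = m + m*y)
p(l) = 0 (p(l) = -3*l*0 = 0)
(w - A(6 - 3, 3)) + ((37 + 51) - 51)*p(-1) = (-5/3 - 3*(1 + (6 - 3))) + ((37 + 51) - 51)*0 = (-5/3 - 3*(1 + 3)) + (88 - 51)*0 = (-5/3 - 3*4) + 37*0 = (-5/3 - 1*12) + 0 = (-5/3 - 12) + 0 = -41/3 + 0 = -41/3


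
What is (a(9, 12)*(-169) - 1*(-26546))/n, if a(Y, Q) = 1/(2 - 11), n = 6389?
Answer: 239083/57501 ≈ 4.1579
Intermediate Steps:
a(Y, Q) = -⅑ (a(Y, Q) = 1/(-9) = -⅑)
(a(9, 12)*(-169) - 1*(-26546))/n = (-⅑*(-169) - 1*(-26546))/6389 = (169/9 + 26546)*(1/6389) = (239083/9)*(1/6389) = 239083/57501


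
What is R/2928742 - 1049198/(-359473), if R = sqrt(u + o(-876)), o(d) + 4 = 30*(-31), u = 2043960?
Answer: 1049198/359473 + sqrt(2043026)/2928742 ≈ 2.9192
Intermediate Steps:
o(d) = -934 (o(d) = -4 + 30*(-31) = -4 - 930 = -934)
R = sqrt(2043026) (R = sqrt(2043960 - 934) = sqrt(2043026) ≈ 1429.3)
R/2928742 - 1049198/(-359473) = sqrt(2043026)/2928742 - 1049198/(-359473) = sqrt(2043026)*(1/2928742) - 1049198*(-1/359473) = sqrt(2043026)/2928742 + 1049198/359473 = 1049198/359473 + sqrt(2043026)/2928742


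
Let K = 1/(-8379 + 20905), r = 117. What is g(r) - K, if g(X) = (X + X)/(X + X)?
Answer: 12525/12526 ≈ 0.99992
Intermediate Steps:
g(X) = 1 (g(X) = (2*X)/((2*X)) = (2*X)*(1/(2*X)) = 1)
K = 1/12526 ≈ 7.9834e-5
g(r) - K = 1 - 1*1/12526 = 1 - 1/12526 = 12525/12526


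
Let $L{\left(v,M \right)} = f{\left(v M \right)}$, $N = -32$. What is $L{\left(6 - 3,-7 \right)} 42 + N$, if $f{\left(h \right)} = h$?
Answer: $-914$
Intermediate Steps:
$L{\left(v,M \right)} = M v$ ($L{\left(v,M \right)} = v M = M v$)
$L{\left(6 - 3,-7 \right)} 42 + N = - 7 \left(6 - 3\right) 42 - 32 = \left(-7\right) 3 \cdot 42 - 32 = \left(-21\right) 42 - 32 = -882 - 32 = -914$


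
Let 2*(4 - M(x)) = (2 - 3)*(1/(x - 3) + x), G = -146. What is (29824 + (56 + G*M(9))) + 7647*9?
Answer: 584699/6 ≈ 97450.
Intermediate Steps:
M(x) = 4 + x/2 + 1/(2*(-3 + x)) (M(x) = 4 - (2 - 3)*(1/(x - 3) + x)/2 = 4 - (-1)*(1/(-3 + x) + x)/2 = 4 - (-1)*(x + 1/(-3 + x))/2 = 4 - (-x - 1/(-3 + x))/2 = 4 + (x/2 + 1/(2*(-3 + x))) = 4 + x/2 + 1/(2*(-3 + x)))
(29824 + (56 + G*M(9))) + 7647*9 = (29824 + (56 - 73*(-23 + 9² + 5*9)/(-3 + 9))) + 7647*9 = (29824 + (56 - 73*(-23 + 81 + 45)/6)) + 68823 = (29824 + (56 - 73*103/6)) + 68823 = (29824 + (56 - 146*103/12)) + 68823 = (29824 + (56 - 7519/6)) + 68823 = (29824 - 7183/6) + 68823 = 171761/6 + 68823 = 584699/6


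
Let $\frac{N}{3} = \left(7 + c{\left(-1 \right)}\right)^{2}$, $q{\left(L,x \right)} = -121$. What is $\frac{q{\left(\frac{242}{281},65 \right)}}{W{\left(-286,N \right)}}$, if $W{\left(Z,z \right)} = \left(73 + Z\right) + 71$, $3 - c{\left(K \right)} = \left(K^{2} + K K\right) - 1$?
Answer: $\frac{121}{142} \approx 0.85211$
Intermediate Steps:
$c{\left(K \right)} = 4 - 2 K^{2}$ ($c{\left(K \right)} = 3 - \left(\left(K^{2} + K K\right) - 1\right) = 3 - \left(\left(K^{2} + K^{2}\right) - 1\right) = 3 - \left(2 K^{2} - 1\right) = 3 - \left(-1 + 2 K^{2}\right) = 4 - 2 K^{2}$)
$N = 243$ ($N = 3 \left(7 + \left(4 - 2 \left(-1\right)^{2}\right)\right)^{2} = 3 \left(7 + \left(4 - 2\right)\right)^{2} = 3 \left(7 + 2\right)^{2} = 3 \cdot 9^{2} = 3 \cdot 81 = 243$)
$W{\left(Z,z \right)} = 144 + Z$
$\frac{q{\left(\frac{242}{281},65 \right)}}{W{\left(-286,N \right)}} = - \frac{121}{144 - 286} = - \frac{121}{-142} = \left(-121\right) \left(- \frac{1}{142}\right) = \frac{121}{142}$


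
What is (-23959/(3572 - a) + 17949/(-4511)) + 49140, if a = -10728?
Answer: 243809536327/4962100 ≈ 49134.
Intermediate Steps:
(-23959/(3572 - a) + 17949/(-4511)) + 49140 = (-23959/(3572 - 1*(-10728)) + 17949/(-4511)) + 49140 = (-23959/(3572 + 10728) + 17949*(-1/4511)) + 49140 = (-23959/14300 - 17949/4511) + 49140 = (-23959*1/14300 - 17949/4511) + 49140 = (-1843/1100 - 17949/4511) + 49140 = -28057673/4962100 + 49140 = 243809536327/4962100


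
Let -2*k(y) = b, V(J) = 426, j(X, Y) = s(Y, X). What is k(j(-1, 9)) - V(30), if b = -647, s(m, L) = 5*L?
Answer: -205/2 ≈ -102.50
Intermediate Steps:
j(X, Y) = 5*X
k(y) = 647/2 (k(y) = -½*(-647) = 647/2)
k(j(-1, 9)) - V(30) = 647/2 - 1*426 = 647/2 - 426 = -205/2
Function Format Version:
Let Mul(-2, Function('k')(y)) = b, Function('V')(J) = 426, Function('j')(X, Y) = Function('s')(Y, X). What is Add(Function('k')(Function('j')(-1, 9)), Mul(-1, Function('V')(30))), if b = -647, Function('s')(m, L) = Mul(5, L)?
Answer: Rational(-205, 2) ≈ -102.50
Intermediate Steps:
Function('j')(X, Y) = Mul(5, X)
Function('k')(y) = Rational(647, 2) (Function('k')(y) = Mul(Rational(-1, 2), -647) = Rational(647, 2))
Add(Function('k')(Function('j')(-1, 9)), Mul(-1, Function('V')(30))) = Add(Rational(647, 2), Mul(-1, 426)) = Add(Rational(647, 2), -426) = Rational(-205, 2)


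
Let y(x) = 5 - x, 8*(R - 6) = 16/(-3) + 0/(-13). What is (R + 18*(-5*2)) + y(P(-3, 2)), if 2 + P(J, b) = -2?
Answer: -497/3 ≈ -165.67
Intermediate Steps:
P(J, b) = -4 (P(J, b) = -2 - 2 = -4)
R = 16/3 (R = 6 + (16/(-3) + 0/(-13))/8 = 6 + (16*(-⅓) + 0*(-1/13))/8 = 6 + (-16/3 + 0)/8 = 6 + (⅛)*(-16/3) = 6 - ⅔ = 16/3 ≈ 5.3333)
(R + 18*(-5*2)) + y(P(-3, 2)) = (16/3 + 18*(-5*2)) + (5 - 1*(-4)) = (16/3 + 18*(-10)) + (5 + 4) = (16/3 - 180) + 9 = -524/3 + 9 = -497/3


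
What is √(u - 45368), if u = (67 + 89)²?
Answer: 2*I*√5258 ≈ 145.02*I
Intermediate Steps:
u = 24336 (u = 156² = 24336)
√(u - 45368) = √(24336 - 45368) = √(-21032) = 2*I*√5258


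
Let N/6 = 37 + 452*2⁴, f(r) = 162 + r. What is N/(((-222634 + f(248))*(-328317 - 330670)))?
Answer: 21807/73221363544 ≈ 2.9782e-7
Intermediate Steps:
N = 43614 (N = 6*(37 + 452*2⁴) = 6*(37 + 452*16) = 6*(37 + 7232) = 6*7269 = 43614)
N/(((-222634 + f(248))*(-328317 - 330670))) = 43614/(((-222634 + (162 + 248))*(-328317 - 330670))) = 43614/(((-222634 + 410)*(-658987))) = 43614/((-222224*(-658987))) = 43614/146442727088 = 43614*(1/146442727088) = 21807/73221363544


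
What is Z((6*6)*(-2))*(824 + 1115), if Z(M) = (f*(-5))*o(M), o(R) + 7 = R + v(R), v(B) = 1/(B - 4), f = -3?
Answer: -174655425/76 ≈ -2.2981e+6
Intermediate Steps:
v(B) = 1/(-4 + B)
o(R) = -7 + R + 1/(-4 + R) (o(R) = -7 + (R + 1/(-4 + R)) = -7 + R + 1/(-4 + R))
Z(M) = 15*(1 + (-7 + M)*(-4 + M))/(-4 + M) (Z(M) = (-3*(-5))*((1 + (-7 + M)*(-4 + M))/(-4 + M)) = 15*((1 + (-7 + M)*(-4 + M))/(-4 + M)) = 15*(1 + (-7 + M)*(-4 + M))/(-4 + M))
Z((6*6)*(-2))*(824 + 1115) = (15*(1 + (-7 + (6*6)*(-2))*(-4 + (6*6)*(-2)))/(-4 + (6*6)*(-2)))*(824 + 1115) = (15*(1 + (-7 + 36*(-2))*(-4 + 36*(-2)))/(-4 + 36*(-2)))*1939 = (15*(1 + (-7 - 72)*(-4 - 72))/(-4 - 72))*1939 = (15*(1 - 79*(-76))/(-76))*1939 = (15*(-1/76)*(1 + 6004))*1939 = (15*(-1/76)*6005)*1939 = -90075/76*1939 = -174655425/76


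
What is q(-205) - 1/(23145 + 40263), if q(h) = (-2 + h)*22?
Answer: -288760033/63408 ≈ -4554.0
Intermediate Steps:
q(h) = -44 + 22*h
q(-205) - 1/(23145 + 40263) = (-44 + 22*(-205)) - 1/(23145 + 40263) = (-44 - 4510) - 1/63408 = -4554 - 1*1/63408 = -4554 - 1/63408 = -288760033/63408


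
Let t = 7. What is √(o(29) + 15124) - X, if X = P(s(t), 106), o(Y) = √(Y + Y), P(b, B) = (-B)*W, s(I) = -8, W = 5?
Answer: 530 + √(15124 + √58) ≈ 653.01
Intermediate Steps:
P(b, B) = -5*B (P(b, B) = -B*5 = -5*B)
o(Y) = √2*√Y (o(Y) = √(2*Y) = √2*√Y)
X = -530 (X = -5*106 = -530)
√(o(29) + 15124) - X = √(√2*√29 + 15124) - 1*(-530) = √(√58 + 15124) + 530 = √(15124 + √58) + 530 = 530 + √(15124 + √58)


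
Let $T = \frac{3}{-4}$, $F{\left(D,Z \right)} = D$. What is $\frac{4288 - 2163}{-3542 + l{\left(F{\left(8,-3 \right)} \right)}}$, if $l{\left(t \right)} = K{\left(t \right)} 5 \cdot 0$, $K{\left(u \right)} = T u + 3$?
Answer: $- \frac{2125}{3542} \approx -0.59994$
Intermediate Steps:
$T = - \frac{3}{4}$ ($T = 3 \left(- \frac{1}{4}\right) = - \frac{3}{4} \approx -0.75$)
$K{\left(u \right)} = 3 - \frac{3 u}{4}$ ($K{\left(u \right)} = - \frac{3 u}{4} + 3 = 3 - \frac{3 u}{4}$)
$l{\left(t \right)} = 0$ ($l{\left(t \right)} = \left(3 - \frac{3 t}{4}\right) 5 \cdot 0 = \left(15 - \frac{15 t}{4}\right) 0 = 0$)
$\frac{4288 - 2163}{-3542 + l{\left(F{\left(8,-3 \right)} \right)}} = \frac{4288 - 2163}{-3542 + 0} = \frac{2125}{-3542} = 2125 \left(- \frac{1}{3542}\right) = - \frac{2125}{3542}$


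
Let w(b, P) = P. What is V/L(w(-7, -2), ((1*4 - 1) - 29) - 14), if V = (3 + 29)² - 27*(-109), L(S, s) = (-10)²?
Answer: 3967/100 ≈ 39.670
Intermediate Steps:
L(S, s) = 100
V = 3967 (V = 32² + 2943 = 1024 + 2943 = 3967)
V/L(w(-7, -2), ((1*4 - 1) - 29) - 14) = 3967/100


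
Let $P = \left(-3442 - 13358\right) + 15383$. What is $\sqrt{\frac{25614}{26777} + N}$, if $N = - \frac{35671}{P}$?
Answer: $\frac{\sqrt{37618877241031645}}{37943009} \approx 5.1118$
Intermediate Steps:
$P = -1417$ ($P = -16800 + 15383 = -1417$)
$N = \frac{35671}{1417}$ ($N = - \frac{35671}{-1417} = \left(-35671\right) \left(- \frac{1}{1417}\right) = \frac{35671}{1417} \approx 25.174$)
$\sqrt{\frac{25614}{26777} + N} = \sqrt{\frac{25614}{26777} + \frac{35671}{1417}} = \sqrt{\frac{991457405}{37943009}} = \frac{\sqrt{37618877241031645}}{37943009}$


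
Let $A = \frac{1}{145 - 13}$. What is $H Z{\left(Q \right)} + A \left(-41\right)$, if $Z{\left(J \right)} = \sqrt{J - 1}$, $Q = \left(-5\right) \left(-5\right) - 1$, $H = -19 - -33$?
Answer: $- \frac{41}{132} + 14 \sqrt{23} \approx 66.831$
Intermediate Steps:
$H = 14$ ($H = -19 + 33 = 14$)
$Q = 24$ ($Q = 25 - 1 = 24$)
$A = \frac{1}{132} \approx 0.0075758$
$Z{\left(J \right)} = \sqrt{-1 + J}$
$H Z{\left(Q \right)} + A \left(-41\right) = 14 \sqrt{-1 + 24} + \frac{1}{132} \left(-41\right) = 14 \sqrt{23} - \frac{41}{132} = - \frac{41}{132} + 14 \sqrt{23}$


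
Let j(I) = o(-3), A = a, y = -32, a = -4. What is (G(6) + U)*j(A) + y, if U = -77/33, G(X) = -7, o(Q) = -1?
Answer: -68/3 ≈ -22.667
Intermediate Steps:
A = -4
j(I) = -1
U = -7/3 (U = -77*1/33 = -7/3 ≈ -2.3333)
(G(6) + U)*j(A) + y = (-7 - 7/3)*(-1) - 32 = -28/3*(-1) - 32 = 28/3 - 32 = -68/3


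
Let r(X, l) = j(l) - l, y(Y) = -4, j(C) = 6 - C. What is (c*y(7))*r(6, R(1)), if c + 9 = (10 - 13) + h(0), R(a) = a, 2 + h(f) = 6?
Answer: 128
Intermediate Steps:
h(f) = 4 (h(f) = -2 + 6 = 4)
r(X, l) = 6 - 2*l (r(X, l) = (6 - l) - l = 6 - 2*l)
c = -8 (c = -9 + ((10 - 13) + 4) = -9 + (-3 + 4) = -9 + 1 = -8)
(c*y(7))*r(6, R(1)) = (-8*(-4))*(6 - 2*1) = 32*(6 - 2) = 32*4 = 128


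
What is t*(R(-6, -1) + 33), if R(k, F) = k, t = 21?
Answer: 567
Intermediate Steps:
t*(R(-6, -1) + 33) = 21*(-6 + 33) = 21*27 = 567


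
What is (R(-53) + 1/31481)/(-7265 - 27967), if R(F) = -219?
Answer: 3447169/554569296 ≈ 0.0062159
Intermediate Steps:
(R(-53) + 1/31481)/(-7265 - 27967) = (-219 + 1/31481)/(-7265 - 27967) = (-219 + 1/31481)/(-35232) = -6894338/31481*(-1/35232) = 3447169/554569296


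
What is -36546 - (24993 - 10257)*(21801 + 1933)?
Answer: -349780770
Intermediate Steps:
-36546 - (24993 - 10257)*(21801 + 1933) = -36546 - 14736*23734 = -36546 - 1*349744224 = -36546 - 349744224 = -349780770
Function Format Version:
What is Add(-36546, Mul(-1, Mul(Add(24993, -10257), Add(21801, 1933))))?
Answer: -349780770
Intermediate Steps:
Add(-36546, Mul(-1, Mul(Add(24993, -10257), Add(21801, 1933)))) = Add(-36546, Mul(-1, Mul(14736, 23734))) = Add(-36546, Mul(-1, 349744224)) = Add(-36546, -349744224) = -349780770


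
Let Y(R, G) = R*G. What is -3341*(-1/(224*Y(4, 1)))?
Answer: 3341/896 ≈ 3.7288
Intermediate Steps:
Y(R, G) = G*R
-3341*(-1/(224*Y(4, 1))) = -3341/((-224*4)) = -3341/(-896) = -3341*(-1/896) = 3341/896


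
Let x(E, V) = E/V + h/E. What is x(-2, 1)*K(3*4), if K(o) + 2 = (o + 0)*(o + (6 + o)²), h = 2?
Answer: -12090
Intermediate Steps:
x(E, V) = 2/E + E/V (x(E, V) = E/V + 2/E = 2/E + E/V)
K(o) = -2 + o*(o + (6 + o)²) (K(o) = -2 + (o + 0)*(o + (6 + o)²) = -2 + o*(o + (6 + o)²))
x(-2, 1)*K(3*4) = (2/(-2) - 2/1)*(-2 + (3*4)² + (3*4)*(6 + 3*4)²) = (2*(-½) - 2*1)*(-2 + 12² + 12*(6 + 12)²) = (-1 - 2)*(-2 + 144 + 12*18²) = -3*(-2 + 144 + 12*324) = -3*(-2 + 144 + 3888) = -3*4030 = -12090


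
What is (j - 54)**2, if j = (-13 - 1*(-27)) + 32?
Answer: 64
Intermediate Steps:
j = 46 (j = (-13 + 27) + 32 = 14 + 32 = 46)
(j - 54)**2 = (46 - 54)**2 = (-8)**2 = 64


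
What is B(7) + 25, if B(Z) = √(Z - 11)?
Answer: 25 + 2*I ≈ 25.0 + 2.0*I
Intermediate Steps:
B(Z) = √(-11 + Z)
B(7) + 25 = √(-11 + 7) + 25 = √(-4) + 25 = 2*I + 25 = 25 + 2*I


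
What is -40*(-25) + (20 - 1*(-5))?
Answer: 1025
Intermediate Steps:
-40*(-25) + (20 - 1*(-5)) = 1000 + (20 + 5) = 1000 + 25 = 1025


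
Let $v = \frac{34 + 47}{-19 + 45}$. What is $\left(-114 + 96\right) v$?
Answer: $- \frac{729}{13} \approx -56.077$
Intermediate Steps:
$v = \frac{81}{26} \approx 3.1154$
$\left(-114 + 96\right) v = \left(-114 + 96\right) \frac{81}{26} = \left(-18\right) \frac{81}{26} = - \frac{729}{13}$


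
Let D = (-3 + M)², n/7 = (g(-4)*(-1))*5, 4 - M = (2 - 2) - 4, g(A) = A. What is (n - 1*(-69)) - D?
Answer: 184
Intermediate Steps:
M = 8 (M = 4 - ((2 - 2) - 4) = 4 - (0 - 4) = 4 - 1*(-4) = 4 + 4 = 8)
n = 140 (n = 7*(-4*(-1)*5) = 7*(4*5) = 7*20 = 140)
D = 25 (D = (-3 + 8)² = 5² = 25)
(n - 1*(-69)) - D = (140 - 1*(-69)) - 1*25 = (140 + 69) - 25 = 209 - 25 = 184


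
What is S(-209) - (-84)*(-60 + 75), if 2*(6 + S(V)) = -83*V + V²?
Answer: 31768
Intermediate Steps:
S(V) = -6 + V²/2 - 83*V/2 (S(V) = -6 + (-83*V + V²)/2 = -6 + (V² - 83*V)/2 = -6 + (V²/2 - 83*V/2) = -6 + V²/2 - 83*V/2)
S(-209) - (-84)*(-60 + 75) = (-6 + (½)*(-209)² - 83/2*(-209)) - (-84)*(-60 + 75) = (-6 + (½)*43681 + 17347/2) - (-84)*15 = (-6 + 43681/2 + 17347/2) - 1*(-1260) = 30508 + 1260 = 31768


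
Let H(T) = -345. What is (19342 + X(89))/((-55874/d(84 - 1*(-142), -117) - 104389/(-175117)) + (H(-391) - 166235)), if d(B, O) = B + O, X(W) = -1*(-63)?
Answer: -370397846965/3189411003597 ≈ -0.11613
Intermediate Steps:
X(W) = 63
(19342 + X(89))/((-55874/d(84 - 1*(-142), -117) - 104389/(-175117)) + (H(-391) - 166235)) = (19342 + 63)/((-55874/((84 - 1*(-142)) - 117) - 104389/(-175117)) + (-345 - 166235)) = 19405/((-55874/((84 + 142) - 117) - 104389*(-1/175117)) - 166580) = 19405/((-55874/(226 - 117) + 104389/175117) - 166580) = 19405/((-55874/109 + 104389/175117) - 166580) = 19405/(-9773108857/19087753 - 166580) = 19405/(-3189411003597/19087753) = 19405*(-19087753/3189411003597) = -370397846965/3189411003597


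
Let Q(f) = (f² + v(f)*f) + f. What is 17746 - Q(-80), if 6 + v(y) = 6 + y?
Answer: 5026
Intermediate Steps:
v(y) = y (v(y) = -6 + (6 + y) = y)
Q(f) = f + 2*f² (Q(f) = (f² + f*f) + f = (f² + f²) + f = 2*f² + f = f + 2*f²)
17746 - Q(-80) = 17746 - (-80)*(1 + 2*(-80)) = 17746 - (-80)*(1 - 160) = 17746 - (-80)*(-159) = 17746 - 1*12720 = 17746 - 12720 = 5026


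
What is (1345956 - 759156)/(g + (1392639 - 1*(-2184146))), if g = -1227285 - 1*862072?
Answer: 146700/371857 ≈ 0.39451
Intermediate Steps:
g = -2089357 (g = -1227285 - 862072 = -2089357)
(1345956 - 759156)/(g + (1392639 - 1*(-2184146))) = (1345956 - 759156)/(-2089357 + (1392639 - 1*(-2184146))) = 586800/(-2089357 + (1392639 + 2184146)) = 586800/(-2089357 + 3576785) = 586800/1487428 = 586800*(1/1487428) = 146700/371857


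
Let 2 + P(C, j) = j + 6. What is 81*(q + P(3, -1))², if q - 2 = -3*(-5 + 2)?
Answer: 15876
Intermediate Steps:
P(C, j) = 4 + j (P(C, j) = -2 + (j + 6) = -2 + (6 + j) = 4 + j)
q = 11 (q = 2 - 3*(-5 + 2) = 2 - 3*(-3) = 2 + 9 = 11)
81*(q + P(3, -1))² = 81*(11 + (4 - 1))² = 81*(11 + 3)² = 81*14² = 81*196 = 15876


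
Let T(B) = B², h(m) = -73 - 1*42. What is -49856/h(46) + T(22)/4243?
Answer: 211594668/487945 ≈ 433.64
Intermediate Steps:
h(m) = -115 (h(m) = -73 - 42 = -115)
-49856/h(46) + T(22)/4243 = -49856/(-115) + 22²/4243 = -49856*(-1/115) + 484*(1/4243) = 49856/115 + 484/4243 = 211594668/487945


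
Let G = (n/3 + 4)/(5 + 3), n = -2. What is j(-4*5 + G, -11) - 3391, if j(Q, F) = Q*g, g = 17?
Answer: -44687/12 ≈ -3723.9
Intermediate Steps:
G = 5/12 (G = (-2/3 + 4)/(5 + 3) = (-2*⅓ + 4)/8 = (-⅔ + 4)*(⅛) = (10/3)*(⅛) = 5/12 ≈ 0.41667)
j(Q, F) = 17*Q (j(Q, F) = Q*17 = 17*Q)
j(-4*5 + G, -11) - 3391 = 17*(-4*5 + 5/12) - 3391 = 17*(-20 + 5/12) - 3391 = 17*(-235/12) - 3391 = -3995/12 - 3391 = -44687/12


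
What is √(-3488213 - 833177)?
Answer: I*√4321390 ≈ 2078.8*I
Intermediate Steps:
√(-3488213 - 833177) = √(-4321390) = I*√4321390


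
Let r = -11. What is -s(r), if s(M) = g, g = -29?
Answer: 29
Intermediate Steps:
s(M) = -29
-s(r) = -1*(-29) = 29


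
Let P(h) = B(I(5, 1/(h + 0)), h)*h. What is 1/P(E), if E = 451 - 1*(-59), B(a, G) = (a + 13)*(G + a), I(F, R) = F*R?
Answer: 102/345159335 ≈ 2.9552e-7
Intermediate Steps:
B(a, G) = (13 + a)*(G + a)
E = 510 (E = 451 + 59 = 510)
P(h) = h*(5 + 13*h + 25/h**2 + 65/h) (P(h) = ((5/(h + 0))**2 + 13*h + 13*(5/(h + 0)) + h*(5/(h + 0)))*h = ((5/h)**2 + 13*h + 13*(5/h) + h*(5/h))*h = (25/h**2 + 13*h + 65/h + 5)*h = (5 + 13*h + 25/h**2 + 65/h)*h = h*(5 + 13*h + 25/h**2 + 65/h))
1/P(E) = 1/(65 + 5*510 + 13*510**2 + 25/510) = 1/(65 + 2550 + 13*260100 + 25*(1/510)) = 1/(65 + 2550 + 3381300 + 5/102) = 1/(345159335/102) = 102/345159335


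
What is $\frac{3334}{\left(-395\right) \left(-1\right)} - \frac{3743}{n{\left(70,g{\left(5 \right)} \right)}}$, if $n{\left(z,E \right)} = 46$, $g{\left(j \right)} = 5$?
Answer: $- \frac{1325121}{18170} \approx -72.929$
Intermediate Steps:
$\frac{3334}{\left(-395\right) \left(-1\right)} - \frac{3743}{n{\left(70,g{\left(5 \right)} \right)}} = \frac{3334}{\left(-395\right) \left(-1\right)} - \frac{3743}{46} = \frac{3334}{395} - \frac{3743}{46} = - \frac{1325121}{18170}$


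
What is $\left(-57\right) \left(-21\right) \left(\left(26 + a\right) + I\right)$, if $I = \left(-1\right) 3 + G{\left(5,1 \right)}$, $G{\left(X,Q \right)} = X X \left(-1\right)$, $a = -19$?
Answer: $-25137$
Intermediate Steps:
$G{\left(X,Q \right)} = - X^{2}$ ($G{\left(X,Q \right)} = X^{2} \left(-1\right) = - X^{2}$)
$I = -28$ ($I = \left(-1\right) 3 - 5^{2} = -3 - 25 = -28$)
$\left(-57\right) \left(-21\right) \left(\left(26 + a\right) + I\right) = \left(-57\right) \left(-21\right) \left(\left(26 - 19\right) - 28\right) = 1197 \left(7 - 28\right) = 1197 \left(-21\right) = -25137$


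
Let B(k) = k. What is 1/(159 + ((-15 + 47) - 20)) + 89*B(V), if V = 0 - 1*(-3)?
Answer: 45658/171 ≈ 267.01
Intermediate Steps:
V = 3 (V = 0 + 3 = 3)
1/(159 + ((-15 + 47) - 20)) + 89*B(V) = 1/(159 + ((-15 + 47) - 20)) + 89*3 = 1/(159 + (32 - 20)) + 267 = 1/(159 + 12) + 267 = 1/171 + 267 = 45658/171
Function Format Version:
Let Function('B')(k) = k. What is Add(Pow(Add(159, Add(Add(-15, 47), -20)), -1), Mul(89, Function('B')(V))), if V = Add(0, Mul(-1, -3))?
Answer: Rational(45658, 171) ≈ 267.01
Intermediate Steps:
V = 3 (V = Add(0, 3) = 3)
Add(Pow(Add(159, Add(Add(-15, 47), -20)), -1), Mul(89, Function('B')(V))) = Add(Pow(Add(159, Add(Add(-15, 47), -20)), -1), Mul(89, 3)) = Add(Pow(Add(159, Add(32, -20)), -1), 267) = Add(Pow(Add(159, 12), -1), 267) = Add(Pow(171, -1), 267) = Add(Rational(1, 171), 267) = Rational(45658, 171)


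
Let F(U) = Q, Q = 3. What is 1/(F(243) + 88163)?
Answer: 1/88166 ≈ 1.1342e-5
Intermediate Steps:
F(U) = 3
1/(F(243) + 88163) = 1/(3 + 88163) = 1/88166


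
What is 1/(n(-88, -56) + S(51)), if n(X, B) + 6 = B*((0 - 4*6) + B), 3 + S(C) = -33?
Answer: 1/4438 ≈ 0.00022533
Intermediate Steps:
S(C) = -36 (S(C) = -3 - 33 = -36)
n(X, B) = -6 + B*(-24 + B) (n(X, B) = -6 + B*((0 - 4*6) + B) = -6 + B*((0 - 24) + B) = -6 + B*(-24 + B))
1/(n(-88, -56) + S(51)) = 1/((-6 + (-56)² - 24*(-56)) - 36) = 1/((-6 + 3136 + 1344) - 36) = 1/(4474 - 36) = 1/4438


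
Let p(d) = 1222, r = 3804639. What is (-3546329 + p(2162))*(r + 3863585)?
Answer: -27184674579968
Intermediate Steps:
(-3546329 + p(2162))*(r + 3863585) = (-3546329 + 1222)*(3804639 + 3863585) = -3545107*7668224 = -27184674579968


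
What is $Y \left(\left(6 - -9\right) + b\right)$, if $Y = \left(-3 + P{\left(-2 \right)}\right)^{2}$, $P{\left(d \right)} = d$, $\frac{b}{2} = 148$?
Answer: $7775$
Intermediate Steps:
$b = 296$ ($b = 2 \cdot 148 = 296$)
$Y = 25$ ($Y = \left(-3 - 2\right)^{2} = \left(-5\right)^{2} = 25$)
$Y \left(\left(6 - -9\right) + b\right) = 25 \left(\left(6 - -9\right) + 296\right) = 25 \left(\left(6 + 9\right) + 296\right) = 25 \left(15 + 296\right) = 25 \cdot 311 = 7775$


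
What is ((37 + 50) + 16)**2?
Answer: 10609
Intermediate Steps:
((37 + 50) + 16)**2 = (87 + 16)**2 = 103**2 = 10609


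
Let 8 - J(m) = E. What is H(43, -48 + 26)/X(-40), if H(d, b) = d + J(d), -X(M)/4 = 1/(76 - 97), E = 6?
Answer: 945/4 ≈ 236.25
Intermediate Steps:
X(M) = 4/21 (X(M) = -4/(76 - 97) = -4/(-21) = -4*(-1/21) = 4/21)
J(m) = 2 (J(m) = 8 - 1*6 = 8 - 6 = 2)
H(d, b) = 2 + d (H(d, b) = d + 2 = 2 + d)
H(43, -48 + 26)/X(-40) = (2 + 43)/(4/21) = 45*(21/4) = 945/4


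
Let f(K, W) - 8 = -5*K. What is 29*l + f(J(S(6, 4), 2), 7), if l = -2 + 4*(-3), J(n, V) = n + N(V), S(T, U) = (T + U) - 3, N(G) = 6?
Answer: -463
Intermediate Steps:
S(T, U) = -3 + T + U
J(n, V) = 6 + n (J(n, V) = n + 6 = 6 + n)
f(K, W) = 8 - 5*K
l = -14 (l = -2 - 12 = -14)
29*l + f(J(S(6, 4), 2), 7) = 29*(-14) + (8 - 5*(6 + (-3 + 6 + 4))) = -406 + (8 - 5*(6 + 7)) = -406 + (8 - 5*13) = -406 + (8 - 65) = -406 - 57 = -463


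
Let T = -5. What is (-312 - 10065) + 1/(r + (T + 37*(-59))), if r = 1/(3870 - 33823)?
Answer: -680079191158/65537165 ≈ -10377.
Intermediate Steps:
r = -1/29953 (r = 1/(-29953) = -1/29953 ≈ -3.3386e-5)
(-312 - 10065) + 1/(r + (T + 37*(-59))) = (-312 - 10065) + 1/(-1/29953 + (-5 + 37*(-59))) = -10377 + 1/(-1/29953 + (-5 - 2183)) = -10377 + 1/(-1/29953 - 2188) = -10377 + 1/(-65537165/29953) = -10377 - 29953/65537165 = -680079191158/65537165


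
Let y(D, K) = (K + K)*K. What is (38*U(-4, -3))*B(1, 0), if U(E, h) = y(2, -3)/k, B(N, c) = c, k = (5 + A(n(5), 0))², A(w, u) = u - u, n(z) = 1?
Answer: 0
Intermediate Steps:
A(w, u) = 0
y(D, K) = 2*K² (y(D, K) = (2*K)*K = 2*K²)
k = 25 (k = (5 + 0)² = 5² = 25)
U(E, h) = 18/25 (U(E, h) = (2*(-3)²)/25 = (2*9)*(1/25) = 18*(1/25) = 18/25)
(38*U(-4, -3))*B(1, 0) = (38*(18/25))*0 = (684/25)*0 = 0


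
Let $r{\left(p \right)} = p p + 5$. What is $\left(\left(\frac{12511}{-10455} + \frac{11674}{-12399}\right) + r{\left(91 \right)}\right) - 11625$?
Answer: $- \frac{144372301438}{43210515} \approx -3341.1$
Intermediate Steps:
$r{\left(p \right)} = 5 + p^{2}$ ($r{\left(p \right)} = p^{2} + 5 = 5 + p^{2}$)
$\left(\left(\frac{12511}{-10455} + \frac{11674}{-12399}\right) + r{\left(91 \right)}\right) - 11625 = \left(\left(\frac{12511}{-10455} + \frac{11674}{-12399}\right) + \left(5 + 91^{2}\right)\right) - 11625 = \left(\left(12511 \left(- \frac{1}{10455}\right) + 11674 \left(- \frac{1}{12399}\right)\right) + \left(5 + 8281\right)\right) - 11625 = \left(\left(- \frac{12511}{10455} - \frac{11674}{12399}\right) + 8286\right) - 11625 = \left(- \frac{92391853}{43210515} + 8286\right) - 11625 = \frac{357949935437}{43210515} - 11625 = - \frac{144372301438}{43210515}$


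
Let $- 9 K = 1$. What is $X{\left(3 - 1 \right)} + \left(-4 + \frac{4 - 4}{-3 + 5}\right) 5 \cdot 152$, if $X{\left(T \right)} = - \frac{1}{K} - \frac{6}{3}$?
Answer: $-3033$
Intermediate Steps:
$K = - \frac{1}{9}$ ($K = \left(- \frac{1}{9}\right) 1 = - \frac{1}{9} \approx -0.11111$)
$X{\left(T \right)} = 7$ ($X{\left(T \right)} = - \frac{1}{- \frac{1}{9}} - \frac{6}{3} = \left(-1\right) \left(-9\right) - 2 = 9 - 2 = 7$)
$X{\left(3 - 1 \right)} + \left(-4 + \frac{4 - 4}{-3 + 5}\right) 5 \cdot 152 = 7 + \left(-4 + \frac{4 - 4}{-3 + 5}\right) 5 \cdot 152 = 7 + \left(-4 + \frac{0}{2}\right) 5 \cdot 152 = 7 + \left(-4 + 0 \cdot \frac{1}{2}\right) 5 \cdot 152 = 7 + \left(-4 + 0\right) 5 \cdot 152 = 7 + \left(-4\right) 5 \cdot 152 = 7 - 3040 = -3033$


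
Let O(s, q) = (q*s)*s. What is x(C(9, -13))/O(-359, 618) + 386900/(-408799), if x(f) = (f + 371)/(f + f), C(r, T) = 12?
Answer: -739583565034783/781445039566608 ≈ -0.94643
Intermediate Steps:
O(s, q) = q*s²
x(f) = (371 + f)/(2*f) (x(f) = (371 + f)/((2*f)) = (371 + f)*(1/(2*f)) = (371 + f)/(2*f))
x(C(9, -13))/O(-359, 618) + 386900/(-408799) = ((½)*(371 + 12)/12)/((618*(-359)²)) + 386900/(-408799) = ((½)*(1/12)*383)/((618*128881)) + 386900*(-1/408799) = (383/24)/79648458 - 386900/408799 = (383/24)*(1/79648458) - 386900/408799 = 383/1911562992 - 386900/408799 = -739583565034783/781445039566608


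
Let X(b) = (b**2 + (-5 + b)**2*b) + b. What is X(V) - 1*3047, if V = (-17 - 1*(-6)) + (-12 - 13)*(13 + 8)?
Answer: -156593303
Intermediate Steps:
V = -536 (V = (-17 + 6) - 25*21 = -11 - 525 = -536)
X(b) = b + b**2 + b*(-5 + b)**2 (X(b) = (b**2 + b*(-5 + b)**2) + b = b + b**2 + b*(-5 + b)**2)
X(V) - 1*3047 = -536*(1 - 536 + (-5 - 536)**2) - 1*3047 = -536*(1 - 536 + (-541)**2) - 3047 = -536*(1 - 536 + 292681) - 3047 = -536*292146 - 3047 = -156590256 - 3047 = -156593303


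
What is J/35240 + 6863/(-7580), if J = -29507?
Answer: -23275759/13355960 ≈ -1.7427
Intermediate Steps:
J/35240 + 6863/(-7580) = -29507/35240 + 6863/(-7580) = -29507*1/35240 + 6863*(-1/7580) = -29507/35240 - 6863/7580 = -23275759/13355960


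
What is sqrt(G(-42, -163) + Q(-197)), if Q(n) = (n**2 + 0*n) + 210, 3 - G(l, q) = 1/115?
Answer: sqrt(516065835)/115 ≈ 197.54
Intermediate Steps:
G(l, q) = 344/115 (G(l, q) = 3 - 1/115 = 344/115)
Q(n) = 210 + n**2 (Q(n) = (n**2 + 0) + 210 = n**2 + 210 = 210 + n**2)
sqrt(G(-42, -163) + Q(-197)) = sqrt(344/115 + (210 + (-197)**2)) = sqrt(344/115 + (210 + 38809)) = sqrt(344/115 + 39019) = sqrt(4487529/115) = sqrt(516065835)/115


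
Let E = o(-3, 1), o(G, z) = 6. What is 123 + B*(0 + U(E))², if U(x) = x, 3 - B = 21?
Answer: -525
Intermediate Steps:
B = -18 (B = 3 - 1*21 = 3 - 21 = -18)
E = 6
123 + B*(0 + U(E))² = 123 - 18*(0 + 6)² = 123 - 18*6² = 123 - 18*36 = 123 - 648 = -525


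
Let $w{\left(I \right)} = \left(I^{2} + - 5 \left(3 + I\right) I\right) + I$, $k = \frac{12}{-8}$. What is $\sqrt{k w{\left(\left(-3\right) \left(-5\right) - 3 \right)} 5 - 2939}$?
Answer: $\sqrt{2641} \approx 51.391$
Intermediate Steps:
$k = - \frac{3}{2}$ ($k = 12 \left(- \frac{1}{8}\right) = - \frac{3}{2} \approx -1.5$)
$w{\left(I \right)} = I + I^{2} + I \left(-15 - 5 I\right)$ ($w{\left(I \right)} = \left(I^{2} + \left(-15 - 5 I\right) I\right) + I = \left(I^{2} + I \left(-15 - 5 I\right)\right) + I = I + I^{2} + I \left(-15 - 5 I\right)$)
$\sqrt{k w{\left(\left(-3\right) \left(-5\right) - 3 \right)} 5 - 2939} = \sqrt{- \frac{3 \left(- 2 \left(\left(-3\right) \left(-5\right) - 3\right) \left(7 + 2 \left(\left(-3\right) \left(-5\right) - 3\right)\right)\right)}{2} \cdot 5 - 2939} = \sqrt{- \frac{3 \left(- 2 \left(15 - 3\right) \left(7 + 2 \left(15 - 3\right)\right)\right)}{2} \cdot 5 - 2939} = \sqrt{- \frac{3 \left(\left(-2\right) 12 \left(7 + 2 \cdot 12\right)\right)}{2} \cdot 5 - 2939} = \sqrt{- \frac{3 \left(\left(-2\right) 12 \left(7 + 24\right)\right)}{2} \cdot 5 - 2939} = \sqrt{- \frac{3 \left(\left(-2\right) 12 \cdot 31\right)}{2} \cdot 5 - 2939} = \sqrt{\left(- \frac{3}{2}\right) \left(-744\right) 5 - 2939} = \sqrt{1116 \cdot 5 - 2939} = \sqrt{5580 - 2939} = \sqrt{2641}$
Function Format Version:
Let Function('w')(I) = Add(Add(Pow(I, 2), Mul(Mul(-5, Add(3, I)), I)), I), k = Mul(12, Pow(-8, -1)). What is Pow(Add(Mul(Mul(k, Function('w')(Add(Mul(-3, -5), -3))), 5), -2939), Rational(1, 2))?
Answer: Pow(2641, Rational(1, 2)) ≈ 51.391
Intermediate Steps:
k = Rational(-3, 2) (k = Mul(12, Rational(-1, 8)) = Rational(-3, 2) ≈ -1.5000)
Function('w')(I) = Add(I, Pow(I, 2), Mul(I, Add(-15, Mul(-5, I)))) (Function('w')(I) = Add(Add(Pow(I, 2), Mul(Add(-15, Mul(-5, I)), I)), I) = Add(Add(Pow(I, 2), Mul(I, Add(-15, Mul(-5, I)))), I) = Add(I, Pow(I, 2), Mul(I, Add(-15, Mul(-5, I)))))
Pow(Add(Mul(Mul(k, Function('w')(Add(Mul(-3, -5), -3))), 5), -2939), Rational(1, 2)) = Pow(Add(Mul(Mul(Rational(-3, 2), Mul(-2, Add(Mul(-3, -5), -3), Add(7, Mul(2, Add(Mul(-3, -5), -3))))), 5), -2939), Rational(1, 2)) = Pow(Add(Mul(Mul(Rational(-3, 2), Mul(-2, Add(15, -3), Add(7, Mul(2, Add(15, -3))))), 5), -2939), Rational(1, 2)) = Pow(Add(Mul(Mul(Rational(-3, 2), Mul(-2, 12, Add(7, Mul(2, 12)))), 5), -2939), Rational(1, 2)) = Pow(Add(Mul(Mul(Rational(-3, 2), Mul(-2, 12, Add(7, 24))), 5), -2939), Rational(1, 2)) = Pow(Add(Mul(Mul(Rational(-3, 2), Mul(-2, 12, 31)), 5), -2939), Rational(1, 2)) = Pow(Add(Mul(Mul(Rational(-3, 2), -744), 5), -2939), Rational(1, 2)) = Pow(Add(Mul(1116, 5), -2939), Rational(1, 2)) = Pow(Add(5580, -2939), Rational(1, 2)) = Pow(2641, Rational(1, 2))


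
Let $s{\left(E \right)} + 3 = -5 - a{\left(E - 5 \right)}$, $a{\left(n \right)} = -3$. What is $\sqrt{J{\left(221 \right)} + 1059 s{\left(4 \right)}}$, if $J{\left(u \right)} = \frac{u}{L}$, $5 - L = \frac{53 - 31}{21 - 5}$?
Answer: $\frac{i \sqrt{4401823}}{29} \approx 72.347 i$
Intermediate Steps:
$L = \frac{29}{8}$ ($L = 5 - \frac{53 - 31}{21 - 5} = 5 - \frac{22}{16} = 5 - 22 \cdot \frac{1}{16} = 5 - \frac{11}{8} = \frac{29}{8} \approx 3.625$)
$s{\left(E \right)} = -5$ ($s{\left(E \right)} = -3 - 2 = -5$)
$J{\left(u \right)} = \frac{8 u}{29}$ ($J{\left(u \right)} = \frac{u}{\frac{29}{8}} = u \frac{8}{29} = \frac{8 u}{29}$)
$\sqrt{J{\left(221 \right)} + 1059 s{\left(4 \right)}} = \sqrt{\frac{8}{29} \cdot 221 + 1059 \left(-5\right)} = \sqrt{\frac{1768}{29} - 5295} = \sqrt{- \frac{151787}{29}} = \frac{i \sqrt{4401823}}{29}$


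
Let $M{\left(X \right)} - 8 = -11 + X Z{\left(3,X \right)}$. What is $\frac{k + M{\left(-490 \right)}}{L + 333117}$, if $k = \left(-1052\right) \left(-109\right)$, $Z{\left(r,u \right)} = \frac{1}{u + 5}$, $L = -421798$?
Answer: $- \frac{11122603}{8602057} \approx -1.293$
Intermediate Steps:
$Z{\left(r,u \right)} = \frac{1}{5 + u}$
$M{\left(X \right)} = -3 + \frac{X}{5 + X}$ ($M{\left(X \right)} = 8 + \left(-11 + \frac{X}{5 + X}\right) = -3 + \frac{X}{5 + X}$)
$k = 114668$
$\frac{k + M{\left(-490 \right)}}{L + 333117} = \frac{114668 + \frac{-15 - -980}{5 - 490}}{-421798 + 333117} = \frac{114668 + \frac{-15 + 980}{-485}}{-88681} = \left(114668 - \frac{193}{97}\right) \left(- \frac{1}{88681}\right) = \frac{11122603}{97} \left(- \frac{1}{88681}\right) = - \frac{11122603}{8602057}$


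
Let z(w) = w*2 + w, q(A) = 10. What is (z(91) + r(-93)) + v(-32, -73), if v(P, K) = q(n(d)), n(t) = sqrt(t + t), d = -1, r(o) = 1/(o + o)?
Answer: 52637/186 ≈ 282.99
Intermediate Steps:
r(o) = 1/(2*o)
n(t) = sqrt(2)*sqrt(t) (n(t) = sqrt(2*t) = sqrt(2)*sqrt(t))
v(P, K) = 10
z(w) = 3*w (z(w) = 2*w + w = 3*w)
(z(91) + r(-93)) + v(-32, -73) = (3*91 + (1/2)/(-93)) + 10 = (273 + (1/2)*(-1/93)) + 10 = (273 - 1/186) + 10 = 50777/186 + 10 = 52637/186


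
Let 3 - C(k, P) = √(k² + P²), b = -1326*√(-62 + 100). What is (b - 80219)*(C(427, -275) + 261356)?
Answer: -(80219 + 1326*√38)*(261359 - √257954) ≈ -2.3057e+10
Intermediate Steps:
b = -1326*√38 ≈ -8174.0
C(k, P) = 3 - √(P² + k²) (C(k, P) = 3 - √(k² + P²) = 3 - √(P² + k²))
(b - 80219)*(C(427, -275) + 261356) = (-1326*√38 - 80219)*((3 - √((-275)² + 427²)) + 261356) = (-80219 - 1326*√38)*((3 - √(75625 + 182329)) + 261356) = (-80219 - 1326*√38)*((3 - √257954) + 261356) = (-80219 - 1326*√38)*(261359 - √257954)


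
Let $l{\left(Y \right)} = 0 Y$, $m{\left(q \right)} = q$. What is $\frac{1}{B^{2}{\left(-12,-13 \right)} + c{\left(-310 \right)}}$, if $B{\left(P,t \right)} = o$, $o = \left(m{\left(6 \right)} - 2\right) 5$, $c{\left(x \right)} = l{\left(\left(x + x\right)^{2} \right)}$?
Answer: $\frac{1}{400} \approx 0.0025$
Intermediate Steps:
$l{\left(Y \right)} = 0$
$c{\left(x \right)} = 0$
$o = 20$ ($o = \left(6 - 2\right) 5 = 4 \cdot 5 = 20$)
$B{\left(P,t \right)} = 20$
$\frac{1}{B^{2}{\left(-12,-13 \right)} + c{\left(-310 \right)}} = \frac{1}{20^{2} + 0} = \frac{1}{400 + 0} = \frac{1}{400}$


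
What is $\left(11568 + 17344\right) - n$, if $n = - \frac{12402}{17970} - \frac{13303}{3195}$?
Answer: $\frac{11068243894}{382761} \approx 28917.0$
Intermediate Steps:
$n = - \frac{1857862}{382761}$ ($n = \left(-12402\right) \frac{1}{17970} - \frac{13303}{3195} = - \frac{2067}{2995} - \frac{13303}{3195} = - \frac{1857862}{382761} \approx -4.8538$)
$\left(11568 + 17344\right) - n = \left(11568 + 17344\right) - - \frac{1857862}{382761} = 28912 + \frac{1857862}{382761} = \frac{11068243894}{382761}$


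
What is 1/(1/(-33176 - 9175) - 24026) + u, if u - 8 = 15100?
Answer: 15372769576365/1017525127 ≈ 15108.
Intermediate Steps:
u = 15108 (u = 8 + 15100 = 15108)
1/(1/(-33176 - 9175) - 24026) + u = 1/(1/(-33176 - 9175) - 24026) + 15108 = 1/(1/(-42351) - 24026) + 15108 = 1/(-1/42351 - 24026) + 15108 = 1/(-1017525127/42351) + 15108 = -42351/1017525127 + 15108 = 15372769576365/1017525127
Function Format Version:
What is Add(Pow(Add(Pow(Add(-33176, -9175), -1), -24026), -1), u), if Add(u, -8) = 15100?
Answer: Rational(15372769576365, 1017525127) ≈ 15108.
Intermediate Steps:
u = 15108 (u = Add(8, 15100) = 15108)
Add(Pow(Add(Pow(Add(-33176, -9175), -1), -24026), -1), u) = Add(Pow(Add(Pow(Add(-33176, -9175), -1), -24026), -1), 15108) = Add(Pow(Add(Pow(-42351, -1), -24026), -1), 15108) = Add(Pow(Add(Rational(-1, 42351), -24026), -1), 15108) = Add(Pow(Rational(-1017525127, 42351), -1), 15108) = Add(Rational(-42351, 1017525127), 15108) = Rational(15372769576365, 1017525127)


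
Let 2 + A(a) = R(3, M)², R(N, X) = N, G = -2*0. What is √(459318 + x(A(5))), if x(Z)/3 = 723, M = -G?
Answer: √461487 ≈ 679.33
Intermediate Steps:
G = 0
M = 0 (M = -1*0 = 0)
A(a) = 7 (A(a) = -2 + 3² = -2 + 9 = 7)
x(Z) = 2169 (x(Z) = 3*723 = 2169)
√(459318 + x(A(5))) = √(459318 + 2169) = √461487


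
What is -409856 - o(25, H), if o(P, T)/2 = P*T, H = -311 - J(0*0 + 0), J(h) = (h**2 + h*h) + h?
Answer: -394306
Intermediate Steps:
J(h) = h + 2*h**2 (J(h) = (h**2 + h**2) + h = 2*h**2 + h = h + 2*h**2)
H = -311 (H = -311 - (0*0 + 0)*(1 + 2*(0*0 + 0)) = -311 - (0 + 0)*(1 + 2*(0 + 0)) = -311 - 0*(1 + 2*0) = -311 - 0*(1 + 0) = -311 - 0 = -311 - 1*0 = -311 + 0 = -311)
o(P, T) = 2*P*T (o(P, T) = 2*(P*T) = 2*P*T)
-409856 - o(25, H) = -409856 - 2*25*(-311) = -409856 - 1*(-15550) = -409856 + 15550 = -394306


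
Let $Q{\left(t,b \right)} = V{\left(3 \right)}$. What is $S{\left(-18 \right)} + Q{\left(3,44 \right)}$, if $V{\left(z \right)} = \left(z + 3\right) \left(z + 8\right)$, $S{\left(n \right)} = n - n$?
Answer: $66$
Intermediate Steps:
$S{\left(n \right)} = 0$
$V{\left(z \right)} = \left(3 + z\right) \left(8 + z\right)$
$Q{\left(t,b \right)} = 66$ ($Q{\left(t,b \right)} = 24 + 3^{2} + 11 \cdot 3 = 24 + 9 + 33 = 66$)
$S{\left(-18 \right)} + Q{\left(3,44 \right)} = 0 + 66 = 66$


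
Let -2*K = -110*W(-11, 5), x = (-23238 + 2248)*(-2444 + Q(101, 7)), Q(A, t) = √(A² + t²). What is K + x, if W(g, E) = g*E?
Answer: 51296535 - 104950*√410 ≈ 4.9171e+7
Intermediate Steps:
W(g, E) = E*g
x = 51299560 - 104950*√410 (x = (-23238 + 2248)*(-2444 + √(101² + 7²)) = -20990*(-2444 + √(10201 + 49)) = -20990*(-2444 + √10250) = -20990*(-2444 + 5*√410) = 51299560 - 104950*√410 ≈ 4.9174e+7)
K = -3025 (K = -(-55)*5*(-11) = -(-55)*(-55) = -½*6050 = -3025)
K + x = -3025 + (51299560 - 104950*√410) = 51296535 - 104950*√410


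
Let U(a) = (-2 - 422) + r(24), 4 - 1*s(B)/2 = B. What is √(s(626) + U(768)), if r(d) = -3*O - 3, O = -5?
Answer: 6*I*√46 ≈ 40.694*I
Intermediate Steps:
r(d) = 12 (r(d) = -3*(-5) - 3 = 15 - 3 = 12)
s(B) = 8 - 2*B
U(a) = -412 (U(a) = (-2 - 422) + 12 = -424 + 12 = -412)
√(s(626) + U(768)) = √((8 - 2*626) - 412) = √((8 - 1252) - 412) = √(-1244 - 412) = √(-1656) = 6*I*√46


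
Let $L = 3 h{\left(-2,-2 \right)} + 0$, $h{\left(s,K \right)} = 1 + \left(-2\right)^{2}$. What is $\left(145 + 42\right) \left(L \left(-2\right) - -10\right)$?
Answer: $-3740$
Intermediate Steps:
$h{\left(s,K \right)} = 5$ ($h{\left(s,K \right)} = 1 + 4 = 5$)
$L = 15$ ($L = 3 \cdot 5 + 0 = 15 + 0 = 15$)
$\left(145 + 42\right) \left(L \left(-2\right) - -10\right) = \left(145 + 42\right) \left(15 \left(-2\right) - -10\right) = 187 \left(-30 + 10\right) = 187 \left(-20\right) = -3740$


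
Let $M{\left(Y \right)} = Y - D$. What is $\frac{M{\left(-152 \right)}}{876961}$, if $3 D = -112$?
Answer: $- \frac{344}{2630883} \approx -0.00013075$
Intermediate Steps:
$D = - \frac{112}{3}$ ($D = \frac{1}{3} \left(-112\right) = - \frac{112}{3} \approx -37.333$)
$M{\left(Y \right)} = \frac{112}{3} + Y$ ($M{\left(Y \right)} = Y - - \frac{112}{3} = Y + \frac{112}{3} = \frac{112}{3} + Y$)
$\frac{M{\left(-152 \right)}}{876961} = \frac{\frac{112}{3} - 152}{876961} = \left(- \frac{344}{3}\right) \frac{1}{876961} = - \frac{344}{2630883}$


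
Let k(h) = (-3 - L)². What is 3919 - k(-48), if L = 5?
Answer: 3855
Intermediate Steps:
k(h) = 64 (k(h) = (-3 - 1*5)² = (-3 - 5)² = (-8)² = 64)
3919 - k(-48) = 3919 - 1*64 = 3919 - 64 = 3855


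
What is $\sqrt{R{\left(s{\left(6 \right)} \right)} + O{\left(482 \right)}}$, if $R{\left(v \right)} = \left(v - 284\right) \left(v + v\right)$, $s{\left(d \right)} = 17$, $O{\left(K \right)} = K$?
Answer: $2 i \sqrt{2149} \approx 92.715 i$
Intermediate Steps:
$R{\left(v \right)} = 2 v \left(-284 + v\right)$ ($R{\left(v \right)} = \left(-284 + v\right) 2 v = 2 v \left(-284 + v\right)$)
$\sqrt{R{\left(s{\left(6 \right)} \right)} + O{\left(482 \right)}} = \sqrt{2 \cdot 17 \left(-284 + 17\right) + 482} = \sqrt{2 \cdot 17 \left(-267\right) + 482} = \sqrt{-9078 + 482} = \sqrt{-8596} = 2 i \sqrt{2149}$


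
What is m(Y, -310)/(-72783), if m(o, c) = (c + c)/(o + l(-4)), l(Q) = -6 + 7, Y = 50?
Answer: 620/3711933 ≈ 0.00016703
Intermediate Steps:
l(Q) = 1
m(o, c) = 2*c/(1 + o) (m(o, c) = (c + c)/(o + 1) = (2*c)/(1 + o) = 2*c/(1 + o))
m(Y, -310)/(-72783) = (2*(-310)/(1 + 50))/(-72783) = (2*(-310)/51)*(-1/72783) = (2*(-310)*(1/51))*(-1/72783) = -620/51*(-1/72783) = 620/3711933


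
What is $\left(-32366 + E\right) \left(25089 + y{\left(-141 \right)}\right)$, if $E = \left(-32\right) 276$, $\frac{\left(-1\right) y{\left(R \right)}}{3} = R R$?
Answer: $1423555692$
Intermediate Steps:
$y{\left(R \right)} = - 3 R^{2}$ ($y{\left(R \right)} = - 3 R R = - 3 R^{2}$)
$E = -8832$
$\left(-32366 + E\right) \left(25089 + y{\left(-141 \right)}\right) = \left(-32366 - 8832\right) \left(25089 - 3 \left(-141\right)^{2}\right) = - 41198 \left(25089 - 59643\right) = \left(-41198\right) \left(-34554\right) = 1423555692$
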